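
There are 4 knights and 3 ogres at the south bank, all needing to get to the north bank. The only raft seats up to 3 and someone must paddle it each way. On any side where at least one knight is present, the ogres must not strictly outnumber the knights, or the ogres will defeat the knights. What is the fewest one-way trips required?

5

Counting alone: each trip to the north bank takes at most 3 across and each return brings at least 1 back, so after t trips out (and t−1 returns) at most 3t − (t−1) of the 7 are across; that first reaches 7 at t = 3, so at least 5 crossings are needed.
The plan below uses exactly 5 crossings, so it is optimal:
1. 3 ogres → the north bank.  (the south bank: 4K 0O; the north bank: 0K 3O)
2. 1 ogre ← the south bank.  (the south bank: 4K 1O; the north bank: 0K 2O)
3. 3 knights → the north bank.  (the south bank: 1K 1O; the north bank: 3K 2O)
4. 1 knight ← the south bank.  (the south bank: 2K 1O; the north bank: 2K 2O)
5. 2 knights and 1 ogre → the north bank.  (the south bank: 0K 0O; the north bank: 4K 3O)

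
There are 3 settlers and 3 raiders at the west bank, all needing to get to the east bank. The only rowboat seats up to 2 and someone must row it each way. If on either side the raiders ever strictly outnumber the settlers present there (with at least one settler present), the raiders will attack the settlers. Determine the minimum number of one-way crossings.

11

Counting alone: each trip to the east bank takes at most 2 across and each return brings at least 1 back, so after t trips out (and t−1 returns) at most 2t − (t−1) of the 6 are across; that first reaches 6 at t = 5, so at least 9 crossings are needed.
The safety rule pushes this higher. Following every safe sequence of crossings, the most of the 6 that can be at the east bank as the rowboat arrives there on crossing 9 is 5 — never all 6.
So no plan with fewer than 11 crossings exists, and this one achieves 11:
1. 2 raiders → the east bank.  (the west bank: 3S 1R; the east bank: 0S 2R)
2. 1 raider ← the west bank.  (the west bank: 3S 2R; the east bank: 0S 1R)
3. 2 raiders → the east bank.  (the west bank: 3S 0R; the east bank: 0S 3R)
4. 1 raider ← the west bank.  (the west bank: 3S 1R; the east bank: 0S 2R)
5. 2 settlers → the east bank.  (the west bank: 1S 1R; the east bank: 2S 2R)
6. 1 settler and 1 raider ← the west bank.  (the west bank: 2S 2R; the east bank: 1S 1R)
7. 2 settlers → the east bank.  (the west bank: 0S 2R; the east bank: 3S 1R)
8. 1 raider ← the west bank.  (the west bank: 0S 3R; the east bank: 3S 0R)
9. 2 raiders → the east bank.  (the west bank: 0S 1R; the east bank: 3S 2R)
10. 1 raider ← the west bank.  (the west bank: 0S 2R; the east bank: 3S 1R)
11. 2 raiders → the east bank.  (the west bank: 0S 0R; the east bank: 3S 3R)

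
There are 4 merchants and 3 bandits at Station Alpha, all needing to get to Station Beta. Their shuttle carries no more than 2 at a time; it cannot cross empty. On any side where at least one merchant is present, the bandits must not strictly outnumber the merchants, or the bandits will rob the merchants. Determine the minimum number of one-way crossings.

Counting alone: each trip to Station Beta takes at most 2 across and each return brings at least 1 back, so after t trips out (and t−1 returns) at most 2t − (t−1) of the 7 are across; that first reaches 7 at t = 6, so at least 11 crossings are needed.
The plan below uses exactly 11 crossings, so it is optimal:
1. 2 bandits → Station Beta.  (Station Alpha: 4M 1B; Station Beta: 0M 2B)
2. 1 bandit ← Station Alpha.  (Station Alpha: 4M 2B; Station Beta: 0M 1B)
3. 2 bandits → Station Beta.  (Station Alpha: 4M 0B; Station Beta: 0M 3B)
4. 1 bandit ← Station Alpha.  (Station Alpha: 4M 1B; Station Beta: 0M 2B)
5. 2 merchants → Station Beta.  (Station Alpha: 2M 1B; Station Beta: 2M 2B)
6. 1 bandit ← Station Alpha.  (Station Alpha: 2M 2B; Station Beta: 2M 1B)
7. 1 merchant and 1 bandit → Station Beta.  (Station Alpha: 1M 1B; Station Beta: 3M 2B)
8. 1 merchant ← Station Alpha.  (Station Alpha: 2M 1B; Station Beta: 2M 2B)
9. 1 merchant and 1 bandit → Station Beta.  (Station Alpha: 1M 0B; Station Beta: 3M 3B)
10. 1 bandit ← Station Alpha.  (Station Alpha: 1M 1B; Station Beta: 3M 2B)
11. 1 merchant and 1 bandit → Station Beta.  (Station Alpha: 0M 0B; Station Beta: 4M 3B)

11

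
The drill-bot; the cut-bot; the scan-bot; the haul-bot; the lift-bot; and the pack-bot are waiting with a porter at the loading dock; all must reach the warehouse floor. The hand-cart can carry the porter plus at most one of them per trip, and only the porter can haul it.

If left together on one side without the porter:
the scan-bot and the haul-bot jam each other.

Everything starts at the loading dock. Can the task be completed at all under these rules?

1. Porter goes to the warehouse floor with the scan-bot.  [the loading dock: the cut-bot, the drill-bot, the haul-bot, the lift-bot, the pack-bot | the warehouse floor: the scan-bot]
2. Porter goes back to the loading dock alone.  [the loading dock: the cut-bot, the drill-bot, the haul-bot, the lift-bot, the pack-bot | the warehouse floor: the scan-bot]
3. Porter goes to the warehouse floor with the drill-bot.  [the loading dock: the cut-bot, the haul-bot, the lift-bot, the pack-bot | the warehouse floor: the drill-bot, the scan-bot]
4. Porter goes back to the loading dock alone.  [the loading dock: the cut-bot, the haul-bot, the lift-bot, the pack-bot | the warehouse floor: the drill-bot, the scan-bot]
5. Porter goes to the warehouse floor with the cut-bot.  [the loading dock: the haul-bot, the lift-bot, the pack-bot | the warehouse floor: the cut-bot, the drill-bot, the scan-bot]
6. Porter goes back to the loading dock alone.  [the loading dock: the haul-bot, the lift-bot, the pack-bot | the warehouse floor: the cut-bot, the drill-bot, the scan-bot]
7. Porter goes to the warehouse floor with the lift-bot.  [the loading dock: the haul-bot, the pack-bot | the warehouse floor: the cut-bot, the drill-bot, the lift-bot, the scan-bot]
8. Porter goes back to the loading dock alone.  [the loading dock: the haul-bot, the pack-bot | the warehouse floor: the cut-bot, the drill-bot, the lift-bot, the scan-bot]
9. Porter goes to the warehouse floor with the pack-bot.  [the loading dock: the haul-bot | the warehouse floor: the cut-bot, the drill-bot, the lift-bot, the pack-bot, the scan-bot]
10. Porter goes back to the loading dock alone.  [the loading dock: the haul-bot | the warehouse floor: the cut-bot, the drill-bot, the lift-bot, the pack-bot, the scan-bot]
11. Porter goes to the warehouse floor with the haul-bot.  [the loading dock: — | the warehouse floor: the cut-bot, the drill-bot, the haul-bot, the lift-bot, the pack-bot, the scan-bot]

Yes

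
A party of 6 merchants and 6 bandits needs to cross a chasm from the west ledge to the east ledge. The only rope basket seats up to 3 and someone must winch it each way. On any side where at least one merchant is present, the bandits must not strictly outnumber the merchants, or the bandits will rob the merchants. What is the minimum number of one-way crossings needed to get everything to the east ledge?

Following every safe sequence of crossings from the start, the most of the 12 that can be at the east ledge as the rope basket arrives there on crossings 1, 3, 5 is 3, 5, 6 respectively; the best ever achieved is 6 of 12.
From crossing 7 on, no configuration arises that was not already reachable earlier: only 17 distinct safe configurations (who is on which side, and where the rope basket is) can ever be reached, none of them has everyone across, and every continuation just revisits them. They are: 0 merchants + 0 bandits across (rope basket back at the start); 0 merchants + 1 bandit across (rope basket there); 0 merchants + 1 bandit across (rope basket back at the start); 0 merchants + 2 bandits across (rope basket there); 0 merchants + 2 bandits across (rope basket back at the start); 0 merchants + 3 bandits across (rope basket there); 0 merchants + 3 bandits across (rope basket back at the start); 0 merchants + 4 bandits across (rope basket there); 0 merchants + 4 bandits across (rope basket back at the start); 0 merchants + 5 bandits across (rope basket there); 0 merchants + 5 bandits across (rope basket back at the start); 0 merchants + 6 bandits across (rope basket there); 1 merchant + 1 bandit across (rope basket there); 1 merchant + 1 bandit across (rope basket back at the start); 2 merchants + 2 bandits across (rope basket there); 2 merchants + 2 bandits across (rope basket back at the start); 3 merchants + 3 bandits across (rope basket there). So no valid plan exists.

impossible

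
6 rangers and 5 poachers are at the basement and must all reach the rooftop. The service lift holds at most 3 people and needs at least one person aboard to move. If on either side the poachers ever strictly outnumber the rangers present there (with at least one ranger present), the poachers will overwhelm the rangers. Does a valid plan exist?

1. 3 poachers → the rooftop.  (the basement: 6R 2P; the rooftop: 0R 3P)
2. 1 poacher ← the basement.  (the basement: 6R 3P; the rooftop: 0R 2P)
3. 3 rangers → the rooftop.  (the basement: 3R 3P; the rooftop: 3R 2P)
4. 1 ranger ← the basement.  (the basement: 4R 3P; the rooftop: 2R 2P)
5. 2 rangers and 1 poacher → the rooftop.  (the basement: 2R 2P; the rooftop: 4R 3P)
6. 1 ranger ← the basement.  (the basement: 3R 2P; the rooftop: 3R 3P)
7. 2 rangers and 1 poacher → the rooftop.  (the basement: 1R 1P; the rooftop: 5R 4P)
8. 1 ranger ← the basement.  (the basement: 2R 1P; the rooftop: 4R 4P)
9. 2 rangers and 1 poacher → the rooftop.  (the basement: 0R 0P; the rooftop: 6R 5P)

Yes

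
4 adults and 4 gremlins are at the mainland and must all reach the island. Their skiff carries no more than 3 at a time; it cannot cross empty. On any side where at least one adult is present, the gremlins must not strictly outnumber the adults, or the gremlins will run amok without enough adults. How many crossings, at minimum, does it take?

9

Counting alone: each trip to the island takes at most 3 across and each return brings at least 1 back, so after t trips out (and t−1 returns) at most 3t − (t−1) of the 8 are across; that first reaches 8 at t = 4, so at least 7 crossings are needed.
The safety rule pushes this higher. Following every safe sequence of crossings, the most of the 8 that can be at the island as the skiff arrives there on crossing 7 is 7 — never all 8.
So no plan with fewer than 9 crossings exists, and this one achieves 9:
1. 2 gremlins → the island.  (the mainland: 4A 2G; the island: 0A 2G)
2. 1 gremlin ← the mainland.  (the mainland: 4A 3G; the island: 0A 1G)
3. 3 gremlins → the island.  (the mainland: 4A 0G; the island: 0A 4G)
4. 1 gremlin ← the mainland.  (the mainland: 4A 1G; the island: 0A 3G)
5. 3 adults → the island.  (the mainland: 1A 1G; the island: 3A 3G)
6. 1 adult and 1 gremlin ← the mainland.  (the mainland: 2A 2G; the island: 2A 2G)
7. 2 adults → the island.  (the mainland: 0A 2G; the island: 4A 2G)
8. 1 gremlin ← the mainland.  (the mainland: 0A 3G; the island: 4A 1G)
9. 3 gremlins → the island.  (the mainland: 0A 0G; the island: 4A 4G)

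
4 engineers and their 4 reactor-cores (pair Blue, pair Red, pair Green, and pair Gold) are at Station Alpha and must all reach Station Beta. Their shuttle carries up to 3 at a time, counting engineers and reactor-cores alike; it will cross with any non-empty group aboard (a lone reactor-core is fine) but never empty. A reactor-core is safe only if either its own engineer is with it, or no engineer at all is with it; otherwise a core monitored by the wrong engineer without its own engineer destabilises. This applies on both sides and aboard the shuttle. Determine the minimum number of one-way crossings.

Counting alone: each trip to Station Beta takes at most 3 across and each return brings at least 1 back, so after t trips out (and t−1 returns) at most 3t − (t−1) of the 8 are across; that first reaches 8 at t = 4, so at least 7 crossings are needed.
The safety rule pushes this higher. Following every safe sequence of crossings, the most of the 8 that can be at Station Beta as the shuttle arrives there on crossing 7 is 7 — never all 8.
So no plan with fewer than 9 crossings exists, and this one achieves 9:
1. engineer Blue and reactor-core Blue cross → Station Beta.
2. engineer Blue crosses ← Station Alpha.
3. engineer Blue, engineer Red, and reactor-core Red cross → Station Beta.
4. engineer Blue and reactor-core Blue cross ← Station Alpha.
5. engineer Blue, engineer Gold, and engineer Green cross → Station Beta.
6. reactor-core Red crosses ← Station Alpha.
7. reactor-core Blue and reactor-core Red cross → Station Beta.
8. reactor-core Blue crosses ← Station Alpha.
9. reactor-core Blue, reactor-core Gold, and reactor-core Green cross → Station Beta.

9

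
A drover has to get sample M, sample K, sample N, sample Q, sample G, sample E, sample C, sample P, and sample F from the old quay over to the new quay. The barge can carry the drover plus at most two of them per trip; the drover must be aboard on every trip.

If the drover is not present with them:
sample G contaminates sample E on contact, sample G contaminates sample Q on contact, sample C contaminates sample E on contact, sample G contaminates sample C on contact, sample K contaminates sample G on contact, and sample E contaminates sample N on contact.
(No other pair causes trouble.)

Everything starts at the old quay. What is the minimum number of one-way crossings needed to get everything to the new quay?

Counting alone: the drover can take at most 2 across per trip to the new quay, so moving all 9 needs at least 5 loaded trips out, with a return between consecutive ones — at least 9 crossings.
The safety rule pushes this higher. Following every safe sequence of crossings, the most of the 9 that can be at the new quay as the barge arrives there on crossings 9, 11, 13 is 6, 7, 8 respectively — never all 9.
So no plan with fewer than 15 crossings exists, and this one achieves 15:
1. Drover goes to the new quay with sample E and sample G.  [the old quay: sample C, sample F, sample K, sample M, sample N, sample P, sample Q | the new quay: sample E, sample G]
2. Drover goes back to the old quay with sample G.  [the old quay: sample C, sample F, sample G, sample K, sample M, sample N, sample P, sample Q | the new quay: sample E]
3. Drover goes to the new quay with sample G and sample M.  [the old quay: sample C, sample F, sample K, sample N, sample P, sample Q | the new quay: sample E, sample G, sample M]
4. Drover goes back to the old quay with sample G.  [the old quay: sample C, sample F, sample G, sample K, sample N, sample P, sample Q | the new quay: sample E, sample M]
5. Drover goes to the new quay with sample G and sample K.  [the old quay: sample C, sample F, sample N, sample P, sample Q | the new quay: sample E, sample G, sample K, sample M]
6. Drover goes back to the old quay with sample G.  [the old quay: sample C, sample F, sample G, sample N, sample P, sample Q | the new quay: sample E, sample K, sample M]
7. Drover goes to the new quay with sample G and sample Q.  [the old quay: sample C, sample F, sample N, sample P | the new quay: sample E, sample G, sample K, sample M, sample Q]
8. Drover goes back to the old quay with sample G.  [the old quay: sample C, sample F, sample G, sample N, sample P | the new quay: sample E, sample K, sample M, sample Q]
9. Drover goes to the new quay with sample C and sample N.  [the old quay: sample F, sample G, sample P | the new quay: sample C, sample E, sample K, sample M, sample N, sample Q]
10. Drover goes back to the old quay with sample E.  [the old quay: sample E, sample F, sample G, sample P | the new quay: sample C, sample K, sample M, sample N, sample Q]
11. Drover goes to the new quay with sample G and sample P.  [the old quay: sample E, sample F | the new quay: sample C, sample G, sample K, sample M, sample N, sample P, sample Q]
12. Drover goes back to the old quay with sample G.  [the old quay: sample E, sample F, sample G | the new quay: sample C, sample K, sample M, sample N, sample P, sample Q]
13. Drover goes to the new quay with sample F and sample G.  [the old quay: sample E | the new quay: sample C, sample F, sample G, sample K, sample M, sample N, sample P, sample Q]
14. Drover goes back to the old quay with sample G.  [the old quay: sample E, sample G | the new quay: sample C, sample F, sample K, sample M, sample N, sample P, sample Q]
15. Drover goes to the new quay with sample E and sample G.  [the old quay: — | the new quay: sample C, sample E, sample F, sample G, sample K, sample M, sample N, sample P, sample Q]

15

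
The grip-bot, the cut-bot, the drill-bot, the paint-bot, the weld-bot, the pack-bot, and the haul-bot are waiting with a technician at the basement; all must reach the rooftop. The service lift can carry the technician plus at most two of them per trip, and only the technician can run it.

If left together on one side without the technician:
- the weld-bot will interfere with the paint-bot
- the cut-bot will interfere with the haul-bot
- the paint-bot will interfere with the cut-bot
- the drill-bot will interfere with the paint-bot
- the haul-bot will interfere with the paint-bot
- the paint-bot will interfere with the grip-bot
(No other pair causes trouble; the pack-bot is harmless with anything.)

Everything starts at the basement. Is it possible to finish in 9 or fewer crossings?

No

Counting alone: the technician can take at most 2 across per trip to the rooftop, so moving all 7 needs at least 4 loaded trips out, with a return between consecutive ones — at least 7 crossings.
The safety rule pushes this higher. Following every safe sequence of crossings, the most of the 7 that can be at the rooftop as the service lift arrives there on crossings 7, 9 is 5, 6 respectively — never all 7.
So the move cannot be finished within 9 crossings. (The shortest complete plan takes 11:)
1. Technician goes to the rooftop with the cut-bot and the paint-bot.  [the basement: the drill-bot, the grip-bot, the haul-bot, the pack-bot, the weld-bot | the rooftop: the cut-bot, the paint-bot]
2. Technician goes back to the basement with the cut-bot.  [the basement: the cut-bot, the drill-bot, the grip-bot, the haul-bot, the pack-bot, the weld-bot | the rooftop: the paint-bot]
3. Technician goes to the rooftop with the cut-bot and the grip-bot.  [the basement: the drill-bot, the haul-bot, the pack-bot, the weld-bot | the rooftop: the cut-bot, the grip-bot, the paint-bot]
4. Technician goes back to the basement with the paint-bot.  [the basement: the drill-bot, the haul-bot, the pack-bot, the paint-bot, the weld-bot | the rooftop: the cut-bot, the grip-bot]
5. Technician goes to the rooftop with the drill-bot and the paint-bot.  [the basement: the haul-bot, the pack-bot, the weld-bot | the rooftop: the cut-bot, the drill-bot, the grip-bot, the paint-bot]
6. Technician goes back to the basement with the paint-bot.  [the basement: the haul-bot, the pack-bot, the paint-bot, the weld-bot | the rooftop: the cut-bot, the drill-bot, the grip-bot]
7. Technician goes to the rooftop with the paint-bot and the weld-bot.  [the basement: the haul-bot, the pack-bot | the rooftop: the cut-bot, the drill-bot, the grip-bot, the paint-bot, the weld-bot]
8. Technician goes back to the basement with the paint-bot.  [the basement: the haul-bot, the pack-bot, the paint-bot | the rooftop: the cut-bot, the drill-bot, the grip-bot, the weld-bot]
9. Technician goes to the rooftop with the pack-bot and the paint-bot.  [the basement: the haul-bot | the rooftop: the cut-bot, the drill-bot, the grip-bot, the pack-bot, the paint-bot, the weld-bot]
10. Technician goes back to the basement with the paint-bot.  [the basement: the haul-bot, the paint-bot | the rooftop: the cut-bot, the drill-bot, the grip-bot, the pack-bot, the weld-bot]
11. Technician goes to the rooftop with the haul-bot and the paint-bot.  [the basement: — | the rooftop: the cut-bot, the drill-bot, the grip-bot, the haul-bot, the pack-bot, the paint-bot, the weld-bot]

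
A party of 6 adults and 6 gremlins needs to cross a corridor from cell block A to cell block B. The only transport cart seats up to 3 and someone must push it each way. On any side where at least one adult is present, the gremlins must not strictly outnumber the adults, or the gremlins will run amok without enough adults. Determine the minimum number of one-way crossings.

impossible

Following every safe sequence of crossings from the start, the most of the 12 that can be at cell block B as the transport cart arrives there on crossings 1, 3, 5 is 3, 5, 6 respectively; the best ever achieved is 6 of 12.
From crossing 7 on, no configuration arises that was not already reachable earlier: only 17 distinct safe configurations (who is on which side, and where the transport cart is) can ever be reached, none of them has everyone across, and every continuation just revisits them. They are: 0 adults + 0 gremlins across (transport cart back at the start); 0 adults + 1 gremlin across (transport cart there); 0 adults + 1 gremlin across (transport cart back at the start); 0 adults + 2 gremlins across (transport cart there); 0 adults + 2 gremlins across (transport cart back at the start); 0 adults + 3 gremlins across (transport cart there); 0 adults + 3 gremlins across (transport cart back at the start); 0 adults + 4 gremlins across (transport cart there); 0 adults + 4 gremlins across (transport cart back at the start); 0 adults + 5 gremlins across (transport cart there); 0 adults + 5 gremlins across (transport cart back at the start); 0 adults + 6 gremlins across (transport cart there); 1 adult + 1 gremlin across (transport cart there); 1 adult + 1 gremlin across (transport cart back at the start); 2 adults + 2 gremlins across (transport cart there); 2 adults + 2 gremlins across (transport cart back at the start); 3 adults + 3 gremlins across (transport cart there). So no valid plan exists.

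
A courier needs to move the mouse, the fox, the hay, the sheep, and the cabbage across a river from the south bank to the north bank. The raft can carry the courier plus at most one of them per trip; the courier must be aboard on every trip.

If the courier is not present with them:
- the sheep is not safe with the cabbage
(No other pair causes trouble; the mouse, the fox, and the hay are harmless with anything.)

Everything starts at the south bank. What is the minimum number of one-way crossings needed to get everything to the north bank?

9

Counting alone: the courier can take at most 1 across per trip to the north bank, so moving all 5 needs at least 5 loaded trips out, with a return between consecutive ones — at least 9 crossings.
The plan below uses exactly 9 crossings, so it is optimal:
1. Courier goes to the north bank with the sheep.
2. Courier goes back to the south bank alone.
3. Courier goes to the north bank with the mouse.
4. Courier goes back to the south bank alone.
5. Courier goes to the north bank with the fox.
6. Courier goes back to the south bank alone.
7. Courier goes to the north bank with the hay.
8. Courier goes back to the south bank alone.
9. Courier goes to the north bank with the cabbage.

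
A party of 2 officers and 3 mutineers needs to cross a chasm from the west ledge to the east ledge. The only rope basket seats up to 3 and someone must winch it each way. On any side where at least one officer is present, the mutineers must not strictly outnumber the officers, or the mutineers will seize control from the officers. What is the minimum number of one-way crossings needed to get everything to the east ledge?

impossible

The mutineers already outnumber the officers at the west ledge before anyone moves, so the starting position itself is disallowed.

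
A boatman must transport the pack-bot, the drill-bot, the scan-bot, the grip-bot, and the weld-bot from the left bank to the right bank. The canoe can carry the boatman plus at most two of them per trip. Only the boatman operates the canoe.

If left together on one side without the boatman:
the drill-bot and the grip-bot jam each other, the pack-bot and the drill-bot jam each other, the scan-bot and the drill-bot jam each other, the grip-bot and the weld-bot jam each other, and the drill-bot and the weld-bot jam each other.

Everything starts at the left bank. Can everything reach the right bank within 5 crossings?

No

Counting alone: the boatman can take at most 2 across per trip to the right bank, so moving all 5 needs at least 3 loaded trips out, with a return between consecutive ones — at least 5 crossings.
The safety rule pushes this higher. Following every safe sequence of crossings, the most of the 5 that can be at the right bank as the canoe arrives there on crossing 5 is 4 — never all 5.
So the move cannot be finished within 5 crossings. (The shortest complete plan takes 7:)
1. Boatman goes to the right bank with the drill-bot and the grip-bot.  [the left bank: the pack-bot, the scan-bot, the weld-bot | the right bank: the drill-bot, the grip-bot]
2. Boatman goes back to the left bank with the drill-bot.  [the left bank: the drill-bot, the pack-bot, the scan-bot, the weld-bot | the right bank: the grip-bot]
3. Boatman goes to the right bank with the drill-bot and the pack-bot.  [the left bank: the scan-bot, the weld-bot | the right bank: the drill-bot, the grip-bot, the pack-bot]
4. Boatman goes back to the left bank with the drill-bot.  [the left bank: the drill-bot, the scan-bot, the weld-bot | the right bank: the grip-bot, the pack-bot]
5. Boatman goes to the right bank with the drill-bot and the scan-bot.  [the left bank: the weld-bot | the right bank: the drill-bot, the grip-bot, the pack-bot, the scan-bot]
6. Boatman goes back to the left bank with the drill-bot.  [the left bank: the drill-bot, the weld-bot | the right bank: the grip-bot, the pack-bot, the scan-bot]
7. Boatman goes to the right bank with the drill-bot and the weld-bot.  [the left bank: — | the right bank: the drill-bot, the grip-bot, the pack-bot, the scan-bot, the weld-bot]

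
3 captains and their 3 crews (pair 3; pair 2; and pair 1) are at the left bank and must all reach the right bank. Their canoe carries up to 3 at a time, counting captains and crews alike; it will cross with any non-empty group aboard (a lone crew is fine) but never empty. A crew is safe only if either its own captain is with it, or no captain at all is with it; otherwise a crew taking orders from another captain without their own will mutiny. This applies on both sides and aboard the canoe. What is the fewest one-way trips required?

5

Counting alone: each trip to the right bank takes at most 3 across and each return brings at least 1 back, so after t trips out (and t−1 returns) at most 3t − (t−1) of the 6 are across; that first reaches 6 at t = 3, so at least 5 crossings are needed.
The plan below uses exactly 5 crossings, so it is optimal:
1. captain 3 and crew 3 cross → the right bank.
2. captain 3 crosses ← the left bank.
3. captain 1, captain 2, and captain 3 cross → the right bank.
4. crew 3 crosses ← the left bank.
5. crew 1, crew 2, and crew 3 cross → the right bank.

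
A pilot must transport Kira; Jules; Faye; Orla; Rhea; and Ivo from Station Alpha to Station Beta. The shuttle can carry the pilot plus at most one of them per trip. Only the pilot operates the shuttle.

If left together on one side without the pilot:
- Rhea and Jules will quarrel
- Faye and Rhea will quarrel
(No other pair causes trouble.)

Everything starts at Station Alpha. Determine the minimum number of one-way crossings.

Counting alone: the pilot can take at most 1 across per trip to Station Beta, so moving all 6 needs at least 6 loaded trips out, with a return between consecutive ones — at least 11 crossings.
The safety rule pushes this higher. Following every safe sequence of crossings, the most of the 6 that can be at Station Beta as the shuttle arrives there on crossing 11 is 5 — never all 6.
So no plan with fewer than 13 crossings exists, and this one achieves 13:
1. Pilot goes to Station Beta with Rhea.
2. Pilot goes back to Station Alpha alone.
3. Pilot goes to Station Beta with Kira.
4. Pilot goes back to Station Alpha alone.
5. Pilot goes to Station Beta with Jules.
6. Pilot goes back to Station Alpha with Rhea.
7. Pilot goes to Station Beta with Faye.
8. Pilot goes back to Station Alpha alone.
9. Pilot goes to Station Beta with Orla.
10. Pilot goes back to Station Alpha alone.
11. Pilot goes to Station Beta with Ivo.
12. Pilot goes back to Station Alpha alone.
13. Pilot goes to Station Beta with Rhea.

13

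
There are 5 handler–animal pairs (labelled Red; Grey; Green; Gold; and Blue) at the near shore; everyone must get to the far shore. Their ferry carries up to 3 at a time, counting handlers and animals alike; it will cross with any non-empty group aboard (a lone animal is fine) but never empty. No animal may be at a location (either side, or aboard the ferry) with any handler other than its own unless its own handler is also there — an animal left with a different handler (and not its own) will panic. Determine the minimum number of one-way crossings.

Counting alone: each trip to the far shore takes at most 3 across and each return brings at least 1 back, so after t trips out (and t−1 returns) at most 3t − (t−1) of the 10 are across; that first reaches 10 at t = 5, so at least 9 crossings are needed.
The safety rule pushes this higher. Following every safe sequence of crossings, the most of the 10 that can be at the far shore as the ferry arrives there on crossing 9 is 9 — never all 10.
So no plan with fewer than 11 crossings exists, and this one achieves 11:
1. animal Red and handler Red cross → the far shore.
2. handler Red crosses ← the near shore.
3. animal Gold, animal Green, and animal Grey cross → the far shore.
4. animal Red crosses ← the near shore.
5. handler Gold, handler Green, and handler Grey cross → the far shore.
6. animal Grey and handler Grey cross ← the near shore.
7. handler Blue, handler Grey, and handler Red cross → the far shore.
8. animal Green crosses ← the near shore.
9. animal Grey and animal Red cross → the far shore.
10. animal Red crosses ← the near shore.
11. animal Blue, animal Green, and animal Red cross → the far shore.

11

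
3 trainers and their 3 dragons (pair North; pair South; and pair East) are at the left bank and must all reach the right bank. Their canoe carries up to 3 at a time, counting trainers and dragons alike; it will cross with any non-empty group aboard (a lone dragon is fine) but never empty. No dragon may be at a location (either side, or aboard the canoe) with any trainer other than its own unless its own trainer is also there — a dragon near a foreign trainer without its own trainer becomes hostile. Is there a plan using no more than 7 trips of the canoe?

Yes

Yes — this plan uses 5 crossings (≤ 7):
1. dragon North and trainer North cross → the right bank.
2. trainer North crosses ← the left bank.
3. trainer East, trainer North, and trainer South cross → the right bank.
4. dragon North crosses ← the left bank.
5. dragon East, dragon North, and dragon South cross → the right bank.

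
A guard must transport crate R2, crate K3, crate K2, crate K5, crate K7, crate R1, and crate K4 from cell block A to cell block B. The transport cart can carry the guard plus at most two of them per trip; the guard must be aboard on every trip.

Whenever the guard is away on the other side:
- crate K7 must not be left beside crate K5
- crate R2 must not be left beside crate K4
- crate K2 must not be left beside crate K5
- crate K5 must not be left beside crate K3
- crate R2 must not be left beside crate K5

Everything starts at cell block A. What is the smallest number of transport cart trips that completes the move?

Counting alone: the guard can take at most 2 across per trip to cell block B, so moving all 7 needs at least 4 loaded trips out, with a return between consecutive ones — at least 7 crossings.
The safety rule pushes this higher. Following every safe sequence of crossings, the most of the 7 that can be at cell block B as the transport cart arrives there on crossing 7 is 6 — never all 7.
So no plan with fewer than 9 crossings exists, and this one achieves 9:
1. Guard goes to cell block B with crate K5 and crate R2.
2. Guard goes back to cell block A with crate R2.
3. Guard goes to cell block B with crate K3 and crate R2.
4. Guard goes back to cell block A with crate K5.
5. Guard goes to cell block B with crate K2 and crate K5.
6. Guard goes back to cell block A with crate K5.
7. Guard goes to cell block B with crate K7 and crate R1.
8. Guard goes back to cell block A alone.
9. Guard goes to cell block B with crate K4 and crate K5.

9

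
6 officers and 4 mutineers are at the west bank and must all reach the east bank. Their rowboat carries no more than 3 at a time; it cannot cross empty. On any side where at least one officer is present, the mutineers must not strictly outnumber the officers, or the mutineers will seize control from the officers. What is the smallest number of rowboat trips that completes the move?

9

Counting alone: each trip to the east bank takes at most 3 across and each return brings at least 1 back, so after t trips out (and t−1 returns) at most 3t − (t−1) of the 10 are across; that first reaches 10 at t = 5, so at least 9 crossings are needed.
The plan below uses exactly 9 crossings, so it is optimal:
1. 2 mutineers → the east bank.  (the west bank: 6O 2M; the east bank: 0O 2M)
2. 1 mutineer ← the west bank.  (the west bank: 6O 3M; the east bank: 0O 1M)
3. 3 mutineers → the east bank.  (the west bank: 6O 0M; the east bank: 0O 4M)
4. 1 mutineer ← the west bank.  (the west bank: 6O 1M; the east bank: 0O 3M)
5. 3 officers → the east bank.  (the west bank: 3O 1M; the east bank: 3O 3M)
6. 1 mutineer ← the west bank.  (the west bank: 3O 2M; the east bank: 3O 2M)
7. 1 officer and 2 mutineers → the east bank.  (the west bank: 2O 0M; the east bank: 4O 4M)
8. 1 mutineer ← the west bank.  (the west bank: 2O 1M; the east bank: 4O 3M)
9. 2 officers and 1 mutineer → the east bank.  (the west bank: 0O 0M; the east bank: 6O 4M)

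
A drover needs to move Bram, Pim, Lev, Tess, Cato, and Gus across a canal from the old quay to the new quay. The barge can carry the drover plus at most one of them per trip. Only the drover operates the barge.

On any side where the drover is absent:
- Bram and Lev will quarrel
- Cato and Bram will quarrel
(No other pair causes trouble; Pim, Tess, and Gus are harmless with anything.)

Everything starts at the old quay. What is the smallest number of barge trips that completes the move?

Counting alone: the drover can take at most 1 across per trip to the new quay, so moving all 6 needs at least 6 loaded trips out, with a return between consecutive ones — at least 11 crossings.
The safety rule pushes this higher. Following every safe sequence of crossings, the most of the 6 that can be at the new quay as the barge arrives there on crossing 11 is 5 — never all 6.
So no plan with fewer than 13 crossings exists, and this one achieves 13:
1. Drover goes to the new quay with Bram.  [the old quay: Cato, Gus, Lev, Pim, Tess | the new quay: Bram]
2. Drover goes back to the old quay alone.  [the old quay: Cato, Gus, Lev, Pim, Tess | the new quay: Bram]
3. Drover goes to the new quay with Pim.  [the old quay: Cato, Gus, Lev, Tess | the new quay: Bram, Pim]
4. Drover goes back to the old quay alone.  [the old quay: Cato, Gus, Lev, Tess | the new quay: Bram, Pim]
5. Drover goes to the new quay with Lev.  [the old quay: Cato, Gus, Tess | the new quay: Bram, Lev, Pim]
6. Drover goes back to the old quay with Bram.  [the old quay: Bram, Cato, Gus, Tess | the new quay: Lev, Pim]
7. Drover goes to the new quay with Cato.  [the old quay: Bram, Gus, Tess | the new quay: Cato, Lev, Pim]
8. Drover goes back to the old quay alone.  [the old quay: Bram, Gus, Tess | the new quay: Cato, Lev, Pim]
9. Drover goes to the new quay with Tess.  [the old quay: Bram, Gus | the new quay: Cato, Lev, Pim, Tess]
10. Drover goes back to the old quay alone.  [the old quay: Bram, Gus | the new quay: Cato, Lev, Pim, Tess]
11. Drover goes to the new quay with Gus.  [the old quay: Bram | the new quay: Cato, Gus, Lev, Pim, Tess]
12. Drover goes back to the old quay alone.  [the old quay: Bram | the new quay: Cato, Gus, Lev, Pim, Tess]
13. Drover goes to the new quay with Bram.  [the old quay: — | the new quay: Bram, Cato, Gus, Lev, Pim, Tess]

13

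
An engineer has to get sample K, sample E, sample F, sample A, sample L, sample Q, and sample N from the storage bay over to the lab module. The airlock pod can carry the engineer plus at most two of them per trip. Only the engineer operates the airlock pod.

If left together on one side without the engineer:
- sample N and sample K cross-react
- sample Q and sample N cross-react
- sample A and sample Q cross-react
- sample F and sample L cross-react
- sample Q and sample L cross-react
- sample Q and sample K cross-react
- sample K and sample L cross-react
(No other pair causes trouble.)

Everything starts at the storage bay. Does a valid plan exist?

No

Whatever the first load, the items left behind include a forbidden pair without the engineer. No opening move is safe, so no plan exists.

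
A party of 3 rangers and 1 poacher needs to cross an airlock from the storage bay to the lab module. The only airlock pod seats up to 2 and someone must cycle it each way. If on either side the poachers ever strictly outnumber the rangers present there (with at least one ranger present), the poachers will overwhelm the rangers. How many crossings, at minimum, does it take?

5

Counting alone: each trip to the lab module takes at most 2 across and each return brings at least 1 back, so after t trips out (and t−1 returns) at most 2t − (t−1) of the 4 are across; that first reaches 4 at t = 3, so at least 5 crossings are needed.
The plan below uses exactly 5 crossings, so it is optimal:
1. 1 ranger and 1 poacher → the lab module.  (the storage bay: 2R 0P; the lab module: 1R 1P)
2. 1 poacher ← the storage bay.  (the storage bay: 2R 1P; the lab module: 1R 0P)
3. 1 ranger and 1 poacher → the lab module.  (the storage bay: 1R 0P; the lab module: 2R 1P)
4. 1 poacher ← the storage bay.  (the storage bay: 1R 1P; the lab module: 2R 0P)
5. 1 ranger and 1 poacher → the lab module.  (the storage bay: 0R 0P; the lab module: 3R 1P)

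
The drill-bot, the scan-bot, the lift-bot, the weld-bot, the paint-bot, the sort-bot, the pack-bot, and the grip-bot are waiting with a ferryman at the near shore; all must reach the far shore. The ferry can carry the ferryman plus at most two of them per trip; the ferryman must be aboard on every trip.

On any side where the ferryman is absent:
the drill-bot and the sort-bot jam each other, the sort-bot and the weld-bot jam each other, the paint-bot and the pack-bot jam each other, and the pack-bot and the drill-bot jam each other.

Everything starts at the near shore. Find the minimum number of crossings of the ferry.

Counting alone: the ferryman can take at most 2 across per trip to the far shore, so moving all 8 needs at least 4 loaded trips out, with a return between consecutive ones — at least 7 crossings.
The safety rule pushes this higher. Following every safe sequence of crossings, the most of the 8 that can be at the far shore as the ferry arrives there on crossing 7 is 7 — never all 8.
So no plan with fewer than 9 crossings exists, and this one achieves 9:
1. Ferryman goes to the far shore with the pack-bot and the sort-bot.  [the near shore: the drill-bot, the grip-bot, the lift-bot, the paint-bot, the scan-bot, the weld-bot | the far shore: the pack-bot, the sort-bot]
2. Ferryman goes back to the near shore alone.  [the near shore: the drill-bot, the grip-bot, the lift-bot, the paint-bot, the scan-bot, the weld-bot | the far shore: the pack-bot, the sort-bot]
3. Ferryman goes to the far shore with the drill-bot and the scan-bot.  [the near shore: the grip-bot, the lift-bot, the paint-bot, the weld-bot | the far shore: the drill-bot, the pack-bot, the scan-bot, the sort-bot]
4. Ferryman goes back to the near shore with the pack-bot and the sort-bot.  [the near shore: the grip-bot, the lift-bot, the pack-bot, the paint-bot, the sort-bot, the weld-bot | the far shore: the drill-bot, the scan-bot]
5. Ferryman goes to the far shore with the paint-bot and the weld-bot.  [the near shore: the grip-bot, the lift-bot, the pack-bot, the sort-bot | the far shore: the drill-bot, the paint-bot, the scan-bot, the weld-bot]
6. Ferryman goes back to the near shore alone.  [the near shore: the grip-bot, the lift-bot, the pack-bot, the sort-bot | the far shore: the drill-bot, the paint-bot, the scan-bot, the weld-bot]
7. Ferryman goes to the far shore with the grip-bot and the lift-bot.  [the near shore: the pack-bot, the sort-bot | the far shore: the drill-bot, the grip-bot, the lift-bot, the paint-bot, the scan-bot, the weld-bot]
8. Ferryman goes back to the near shore alone.  [the near shore: the pack-bot, the sort-bot | the far shore: the drill-bot, the grip-bot, the lift-bot, the paint-bot, the scan-bot, the weld-bot]
9. Ferryman goes to the far shore with the pack-bot and the sort-bot.  [the near shore: — | the far shore: the drill-bot, the grip-bot, the lift-bot, the pack-bot, the paint-bot, the scan-bot, the sort-bot, the weld-bot]

9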